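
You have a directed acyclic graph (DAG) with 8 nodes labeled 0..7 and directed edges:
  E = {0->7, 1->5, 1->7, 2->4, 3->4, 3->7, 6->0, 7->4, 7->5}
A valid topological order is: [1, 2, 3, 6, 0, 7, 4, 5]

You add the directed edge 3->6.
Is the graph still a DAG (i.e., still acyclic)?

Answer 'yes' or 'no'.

Answer: yes

Derivation:
Given toposort: [1, 2, 3, 6, 0, 7, 4, 5]
Position of 3: index 2; position of 6: index 3
New edge 3->6: forward
Forward edge: respects the existing order. Still a DAG, same toposort still valid.
Still a DAG? yes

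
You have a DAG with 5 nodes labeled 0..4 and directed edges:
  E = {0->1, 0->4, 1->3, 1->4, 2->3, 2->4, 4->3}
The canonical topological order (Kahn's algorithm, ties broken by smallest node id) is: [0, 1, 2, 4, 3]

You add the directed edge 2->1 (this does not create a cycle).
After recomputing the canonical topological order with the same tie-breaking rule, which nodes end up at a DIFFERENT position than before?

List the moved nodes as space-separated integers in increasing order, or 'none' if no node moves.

Old toposort: [0, 1, 2, 4, 3]
Added edge 2->1
Recompute Kahn (smallest-id tiebreak):
  initial in-degrees: [0, 2, 0, 3, 3]
  ready (indeg=0): [0, 2]
  pop 0: indeg[1]->1; indeg[4]->2 | ready=[2] | order so far=[0]
  pop 2: indeg[1]->0; indeg[3]->2; indeg[4]->1 | ready=[1] | order so far=[0, 2]
  pop 1: indeg[3]->1; indeg[4]->0 | ready=[4] | order so far=[0, 2, 1]
  pop 4: indeg[3]->0 | ready=[3] | order so far=[0, 2, 1, 4]
  pop 3: no out-edges | ready=[] | order so far=[0, 2, 1, 4, 3]
New canonical toposort: [0, 2, 1, 4, 3]
Compare positions:
  Node 0: index 0 -> 0 (same)
  Node 1: index 1 -> 2 (moved)
  Node 2: index 2 -> 1 (moved)
  Node 3: index 4 -> 4 (same)
  Node 4: index 3 -> 3 (same)
Nodes that changed position: 1 2

Answer: 1 2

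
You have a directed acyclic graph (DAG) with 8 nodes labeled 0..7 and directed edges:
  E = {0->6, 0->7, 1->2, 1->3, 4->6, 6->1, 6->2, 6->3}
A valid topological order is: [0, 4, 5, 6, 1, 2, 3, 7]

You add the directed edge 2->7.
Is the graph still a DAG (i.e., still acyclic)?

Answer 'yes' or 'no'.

Answer: yes

Derivation:
Given toposort: [0, 4, 5, 6, 1, 2, 3, 7]
Position of 2: index 5; position of 7: index 7
New edge 2->7: forward
Forward edge: respects the existing order. Still a DAG, same toposort still valid.
Still a DAG? yes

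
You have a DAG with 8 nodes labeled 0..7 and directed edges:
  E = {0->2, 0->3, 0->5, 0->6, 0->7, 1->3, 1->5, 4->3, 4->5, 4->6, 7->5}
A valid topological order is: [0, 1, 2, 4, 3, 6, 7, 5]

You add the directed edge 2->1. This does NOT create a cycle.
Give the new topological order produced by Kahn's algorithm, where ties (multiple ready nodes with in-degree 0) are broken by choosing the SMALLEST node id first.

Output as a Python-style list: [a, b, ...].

Old toposort: [0, 1, 2, 4, 3, 6, 7, 5]
Added edge: 2->1
Position of 2 (2) > position of 1 (1). Must reorder: 2 must now come before 1.
Run Kahn's algorithm (break ties by smallest node id):
  initial in-degrees: [0, 1, 1, 3, 0, 4, 2, 1]
  ready (indeg=0): [0, 4]
  pop 0: indeg[2]->0; indeg[3]->2; indeg[5]->3; indeg[6]->1; indeg[7]->0 | ready=[2, 4, 7] | order so far=[0]
  pop 2: indeg[1]->0 | ready=[1, 4, 7] | order so far=[0, 2]
  pop 1: indeg[3]->1; indeg[5]->2 | ready=[4, 7] | order so far=[0, 2, 1]
  pop 4: indeg[3]->0; indeg[5]->1; indeg[6]->0 | ready=[3, 6, 7] | order so far=[0, 2, 1, 4]
  pop 3: no out-edges | ready=[6, 7] | order so far=[0, 2, 1, 4, 3]
  pop 6: no out-edges | ready=[7] | order so far=[0, 2, 1, 4, 3, 6]
  pop 7: indeg[5]->0 | ready=[5] | order so far=[0, 2, 1, 4, 3, 6, 7]
  pop 5: no out-edges | ready=[] | order so far=[0, 2, 1, 4, 3, 6, 7, 5]
  Result: [0, 2, 1, 4, 3, 6, 7, 5]

Answer: [0, 2, 1, 4, 3, 6, 7, 5]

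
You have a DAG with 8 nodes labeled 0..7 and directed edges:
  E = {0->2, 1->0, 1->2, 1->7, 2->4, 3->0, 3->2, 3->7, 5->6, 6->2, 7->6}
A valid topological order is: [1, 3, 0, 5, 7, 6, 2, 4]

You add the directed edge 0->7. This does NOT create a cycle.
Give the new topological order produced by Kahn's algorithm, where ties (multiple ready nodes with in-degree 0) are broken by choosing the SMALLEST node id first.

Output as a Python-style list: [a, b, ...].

Answer: [1, 3, 0, 5, 7, 6, 2, 4]

Derivation:
Old toposort: [1, 3, 0, 5, 7, 6, 2, 4]
Added edge: 0->7
Position of 0 (2) < position of 7 (4). Old order still valid.
Run Kahn's algorithm (break ties by smallest node id):
  initial in-degrees: [2, 0, 4, 0, 1, 0, 2, 3]
  ready (indeg=0): [1, 3, 5]
  pop 1: indeg[0]->1; indeg[2]->3; indeg[7]->2 | ready=[3, 5] | order so far=[1]
  pop 3: indeg[0]->0; indeg[2]->2; indeg[7]->1 | ready=[0, 5] | order so far=[1, 3]
  pop 0: indeg[2]->1; indeg[7]->0 | ready=[5, 7] | order so far=[1, 3, 0]
  pop 5: indeg[6]->1 | ready=[7] | order so far=[1, 3, 0, 5]
  pop 7: indeg[6]->0 | ready=[6] | order so far=[1, 3, 0, 5, 7]
  pop 6: indeg[2]->0 | ready=[2] | order so far=[1, 3, 0, 5, 7, 6]
  pop 2: indeg[4]->0 | ready=[4] | order so far=[1, 3, 0, 5, 7, 6, 2]
  pop 4: no out-edges | ready=[] | order so far=[1, 3, 0, 5, 7, 6, 2, 4]
  Result: [1, 3, 0, 5, 7, 6, 2, 4]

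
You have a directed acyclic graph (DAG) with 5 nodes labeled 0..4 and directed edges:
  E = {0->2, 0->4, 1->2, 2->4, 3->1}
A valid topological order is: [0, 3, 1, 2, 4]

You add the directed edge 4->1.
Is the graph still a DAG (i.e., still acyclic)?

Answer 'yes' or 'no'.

Answer: no

Derivation:
Given toposort: [0, 3, 1, 2, 4]
Position of 4: index 4; position of 1: index 2
New edge 4->1: backward (u after v in old order)
Backward edge: old toposort is now invalid. Check if this creates a cycle.
Does 1 already reach 4? Reachable from 1: [1, 2, 4]. YES -> cycle!
Still a DAG? no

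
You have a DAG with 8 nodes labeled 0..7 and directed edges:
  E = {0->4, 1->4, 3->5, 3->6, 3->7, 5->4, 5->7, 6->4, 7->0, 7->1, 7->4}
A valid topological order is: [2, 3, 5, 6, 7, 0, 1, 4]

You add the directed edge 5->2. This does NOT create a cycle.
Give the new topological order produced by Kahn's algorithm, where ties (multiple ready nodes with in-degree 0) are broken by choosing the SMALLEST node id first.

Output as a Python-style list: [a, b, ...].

Answer: [3, 5, 2, 6, 7, 0, 1, 4]

Derivation:
Old toposort: [2, 3, 5, 6, 7, 0, 1, 4]
Added edge: 5->2
Position of 5 (2) > position of 2 (0). Must reorder: 5 must now come before 2.
Run Kahn's algorithm (break ties by smallest node id):
  initial in-degrees: [1, 1, 1, 0, 5, 1, 1, 2]
  ready (indeg=0): [3]
  pop 3: indeg[5]->0; indeg[6]->0; indeg[7]->1 | ready=[5, 6] | order so far=[3]
  pop 5: indeg[2]->0; indeg[4]->4; indeg[7]->0 | ready=[2, 6, 7] | order so far=[3, 5]
  pop 2: no out-edges | ready=[6, 7] | order so far=[3, 5, 2]
  pop 6: indeg[4]->3 | ready=[7] | order so far=[3, 5, 2, 6]
  pop 7: indeg[0]->0; indeg[1]->0; indeg[4]->2 | ready=[0, 1] | order so far=[3, 5, 2, 6, 7]
  pop 0: indeg[4]->1 | ready=[1] | order so far=[3, 5, 2, 6, 7, 0]
  pop 1: indeg[4]->0 | ready=[4] | order so far=[3, 5, 2, 6, 7, 0, 1]
  pop 4: no out-edges | ready=[] | order so far=[3, 5, 2, 6, 7, 0, 1, 4]
  Result: [3, 5, 2, 6, 7, 0, 1, 4]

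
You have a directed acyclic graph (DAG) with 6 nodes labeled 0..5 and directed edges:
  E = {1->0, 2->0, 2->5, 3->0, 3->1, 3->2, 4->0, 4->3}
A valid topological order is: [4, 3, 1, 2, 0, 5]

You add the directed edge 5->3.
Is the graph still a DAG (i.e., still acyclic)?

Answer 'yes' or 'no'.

Answer: no

Derivation:
Given toposort: [4, 3, 1, 2, 0, 5]
Position of 5: index 5; position of 3: index 1
New edge 5->3: backward (u after v in old order)
Backward edge: old toposort is now invalid. Check if this creates a cycle.
Does 3 already reach 5? Reachable from 3: [0, 1, 2, 3, 5]. YES -> cycle!
Still a DAG? no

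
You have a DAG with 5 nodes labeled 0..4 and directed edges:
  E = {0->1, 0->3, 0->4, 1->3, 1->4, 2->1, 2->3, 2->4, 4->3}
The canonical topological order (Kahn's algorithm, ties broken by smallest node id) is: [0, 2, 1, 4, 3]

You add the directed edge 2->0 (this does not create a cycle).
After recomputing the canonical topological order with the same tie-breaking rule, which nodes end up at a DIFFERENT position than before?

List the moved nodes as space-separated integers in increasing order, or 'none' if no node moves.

Answer: 0 2

Derivation:
Old toposort: [0, 2, 1, 4, 3]
Added edge 2->0
Recompute Kahn (smallest-id tiebreak):
  initial in-degrees: [1, 2, 0, 4, 3]
  ready (indeg=0): [2]
  pop 2: indeg[0]->0; indeg[1]->1; indeg[3]->3; indeg[4]->2 | ready=[0] | order so far=[2]
  pop 0: indeg[1]->0; indeg[3]->2; indeg[4]->1 | ready=[1] | order so far=[2, 0]
  pop 1: indeg[3]->1; indeg[4]->0 | ready=[4] | order so far=[2, 0, 1]
  pop 4: indeg[3]->0 | ready=[3] | order so far=[2, 0, 1, 4]
  pop 3: no out-edges | ready=[] | order so far=[2, 0, 1, 4, 3]
New canonical toposort: [2, 0, 1, 4, 3]
Compare positions:
  Node 0: index 0 -> 1 (moved)
  Node 1: index 2 -> 2 (same)
  Node 2: index 1 -> 0 (moved)
  Node 3: index 4 -> 4 (same)
  Node 4: index 3 -> 3 (same)
Nodes that changed position: 0 2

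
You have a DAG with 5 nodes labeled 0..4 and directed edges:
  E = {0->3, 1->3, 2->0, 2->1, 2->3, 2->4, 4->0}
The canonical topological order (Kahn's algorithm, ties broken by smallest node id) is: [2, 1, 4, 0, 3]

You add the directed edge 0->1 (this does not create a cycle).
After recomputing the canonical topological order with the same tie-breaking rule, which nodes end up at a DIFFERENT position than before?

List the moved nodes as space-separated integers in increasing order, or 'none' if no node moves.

Old toposort: [2, 1, 4, 0, 3]
Added edge 0->1
Recompute Kahn (smallest-id tiebreak):
  initial in-degrees: [2, 2, 0, 3, 1]
  ready (indeg=0): [2]
  pop 2: indeg[0]->1; indeg[1]->1; indeg[3]->2; indeg[4]->0 | ready=[4] | order so far=[2]
  pop 4: indeg[0]->0 | ready=[0] | order so far=[2, 4]
  pop 0: indeg[1]->0; indeg[3]->1 | ready=[1] | order so far=[2, 4, 0]
  pop 1: indeg[3]->0 | ready=[3] | order so far=[2, 4, 0, 1]
  pop 3: no out-edges | ready=[] | order so far=[2, 4, 0, 1, 3]
New canonical toposort: [2, 4, 0, 1, 3]
Compare positions:
  Node 0: index 3 -> 2 (moved)
  Node 1: index 1 -> 3 (moved)
  Node 2: index 0 -> 0 (same)
  Node 3: index 4 -> 4 (same)
  Node 4: index 2 -> 1 (moved)
Nodes that changed position: 0 1 4

Answer: 0 1 4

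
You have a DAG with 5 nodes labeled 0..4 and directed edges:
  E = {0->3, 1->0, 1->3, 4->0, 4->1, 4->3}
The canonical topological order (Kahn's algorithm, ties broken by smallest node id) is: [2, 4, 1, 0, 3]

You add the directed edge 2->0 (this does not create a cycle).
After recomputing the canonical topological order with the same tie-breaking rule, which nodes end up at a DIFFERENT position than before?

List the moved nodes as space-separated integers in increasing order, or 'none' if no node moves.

Old toposort: [2, 4, 1, 0, 3]
Added edge 2->0
Recompute Kahn (smallest-id tiebreak):
  initial in-degrees: [3, 1, 0, 3, 0]
  ready (indeg=0): [2, 4]
  pop 2: indeg[0]->2 | ready=[4] | order so far=[2]
  pop 4: indeg[0]->1; indeg[1]->0; indeg[3]->2 | ready=[1] | order so far=[2, 4]
  pop 1: indeg[0]->0; indeg[3]->1 | ready=[0] | order so far=[2, 4, 1]
  pop 0: indeg[3]->0 | ready=[3] | order so far=[2, 4, 1, 0]
  pop 3: no out-edges | ready=[] | order so far=[2, 4, 1, 0, 3]
New canonical toposort: [2, 4, 1, 0, 3]
Compare positions:
  Node 0: index 3 -> 3 (same)
  Node 1: index 2 -> 2 (same)
  Node 2: index 0 -> 0 (same)
  Node 3: index 4 -> 4 (same)
  Node 4: index 1 -> 1 (same)
Nodes that changed position: none

Answer: none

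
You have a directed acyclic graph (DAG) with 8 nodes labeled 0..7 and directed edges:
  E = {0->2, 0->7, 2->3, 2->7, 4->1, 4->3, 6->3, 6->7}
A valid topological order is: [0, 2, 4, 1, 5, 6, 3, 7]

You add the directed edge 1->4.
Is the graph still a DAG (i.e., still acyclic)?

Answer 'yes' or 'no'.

Answer: no

Derivation:
Given toposort: [0, 2, 4, 1, 5, 6, 3, 7]
Position of 1: index 3; position of 4: index 2
New edge 1->4: backward (u after v in old order)
Backward edge: old toposort is now invalid. Check if this creates a cycle.
Does 4 already reach 1? Reachable from 4: [1, 3, 4]. YES -> cycle!
Still a DAG? no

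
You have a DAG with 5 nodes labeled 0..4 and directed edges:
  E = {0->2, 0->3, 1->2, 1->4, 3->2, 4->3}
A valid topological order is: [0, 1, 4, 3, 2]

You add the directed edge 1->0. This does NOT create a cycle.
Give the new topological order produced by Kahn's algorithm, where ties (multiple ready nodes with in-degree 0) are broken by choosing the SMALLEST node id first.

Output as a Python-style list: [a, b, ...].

Answer: [1, 0, 4, 3, 2]

Derivation:
Old toposort: [0, 1, 4, 3, 2]
Added edge: 1->0
Position of 1 (1) > position of 0 (0). Must reorder: 1 must now come before 0.
Run Kahn's algorithm (break ties by smallest node id):
  initial in-degrees: [1, 0, 3, 2, 1]
  ready (indeg=0): [1]
  pop 1: indeg[0]->0; indeg[2]->2; indeg[4]->0 | ready=[0, 4] | order so far=[1]
  pop 0: indeg[2]->1; indeg[3]->1 | ready=[4] | order so far=[1, 0]
  pop 4: indeg[3]->0 | ready=[3] | order so far=[1, 0, 4]
  pop 3: indeg[2]->0 | ready=[2] | order so far=[1, 0, 4, 3]
  pop 2: no out-edges | ready=[] | order so far=[1, 0, 4, 3, 2]
  Result: [1, 0, 4, 3, 2]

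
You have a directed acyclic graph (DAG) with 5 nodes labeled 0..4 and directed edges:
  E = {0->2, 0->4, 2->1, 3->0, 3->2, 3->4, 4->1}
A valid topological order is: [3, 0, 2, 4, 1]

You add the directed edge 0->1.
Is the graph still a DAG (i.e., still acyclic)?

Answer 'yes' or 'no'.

Answer: yes

Derivation:
Given toposort: [3, 0, 2, 4, 1]
Position of 0: index 1; position of 1: index 4
New edge 0->1: forward
Forward edge: respects the existing order. Still a DAG, same toposort still valid.
Still a DAG? yes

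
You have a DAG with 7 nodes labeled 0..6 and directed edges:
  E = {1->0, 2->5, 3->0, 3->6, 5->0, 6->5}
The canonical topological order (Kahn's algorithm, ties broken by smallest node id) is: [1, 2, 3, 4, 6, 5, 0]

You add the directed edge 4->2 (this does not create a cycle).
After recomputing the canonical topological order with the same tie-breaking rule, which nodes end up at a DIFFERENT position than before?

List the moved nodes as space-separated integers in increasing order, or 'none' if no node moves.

Old toposort: [1, 2, 3, 4, 6, 5, 0]
Added edge 4->2
Recompute Kahn (smallest-id tiebreak):
  initial in-degrees: [3, 0, 1, 0, 0, 2, 1]
  ready (indeg=0): [1, 3, 4]
  pop 1: indeg[0]->2 | ready=[3, 4] | order so far=[1]
  pop 3: indeg[0]->1; indeg[6]->0 | ready=[4, 6] | order so far=[1, 3]
  pop 4: indeg[2]->0 | ready=[2, 6] | order so far=[1, 3, 4]
  pop 2: indeg[5]->1 | ready=[6] | order so far=[1, 3, 4, 2]
  pop 6: indeg[5]->0 | ready=[5] | order so far=[1, 3, 4, 2, 6]
  pop 5: indeg[0]->0 | ready=[0] | order so far=[1, 3, 4, 2, 6, 5]
  pop 0: no out-edges | ready=[] | order so far=[1, 3, 4, 2, 6, 5, 0]
New canonical toposort: [1, 3, 4, 2, 6, 5, 0]
Compare positions:
  Node 0: index 6 -> 6 (same)
  Node 1: index 0 -> 0 (same)
  Node 2: index 1 -> 3 (moved)
  Node 3: index 2 -> 1 (moved)
  Node 4: index 3 -> 2 (moved)
  Node 5: index 5 -> 5 (same)
  Node 6: index 4 -> 4 (same)
Nodes that changed position: 2 3 4

Answer: 2 3 4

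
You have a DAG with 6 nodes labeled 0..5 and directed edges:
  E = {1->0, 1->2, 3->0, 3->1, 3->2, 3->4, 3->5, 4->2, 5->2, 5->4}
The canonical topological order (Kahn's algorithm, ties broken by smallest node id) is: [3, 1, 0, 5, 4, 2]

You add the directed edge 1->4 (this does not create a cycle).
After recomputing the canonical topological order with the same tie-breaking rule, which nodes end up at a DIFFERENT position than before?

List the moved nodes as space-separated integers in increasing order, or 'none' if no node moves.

Old toposort: [3, 1, 0, 5, 4, 2]
Added edge 1->4
Recompute Kahn (smallest-id tiebreak):
  initial in-degrees: [2, 1, 4, 0, 3, 1]
  ready (indeg=0): [3]
  pop 3: indeg[0]->1; indeg[1]->0; indeg[2]->3; indeg[4]->2; indeg[5]->0 | ready=[1, 5] | order so far=[3]
  pop 1: indeg[0]->0; indeg[2]->2; indeg[4]->1 | ready=[0, 5] | order so far=[3, 1]
  pop 0: no out-edges | ready=[5] | order so far=[3, 1, 0]
  pop 5: indeg[2]->1; indeg[4]->0 | ready=[4] | order so far=[3, 1, 0, 5]
  pop 4: indeg[2]->0 | ready=[2] | order so far=[3, 1, 0, 5, 4]
  pop 2: no out-edges | ready=[] | order so far=[3, 1, 0, 5, 4, 2]
New canonical toposort: [3, 1, 0, 5, 4, 2]
Compare positions:
  Node 0: index 2 -> 2 (same)
  Node 1: index 1 -> 1 (same)
  Node 2: index 5 -> 5 (same)
  Node 3: index 0 -> 0 (same)
  Node 4: index 4 -> 4 (same)
  Node 5: index 3 -> 3 (same)
Nodes that changed position: none

Answer: none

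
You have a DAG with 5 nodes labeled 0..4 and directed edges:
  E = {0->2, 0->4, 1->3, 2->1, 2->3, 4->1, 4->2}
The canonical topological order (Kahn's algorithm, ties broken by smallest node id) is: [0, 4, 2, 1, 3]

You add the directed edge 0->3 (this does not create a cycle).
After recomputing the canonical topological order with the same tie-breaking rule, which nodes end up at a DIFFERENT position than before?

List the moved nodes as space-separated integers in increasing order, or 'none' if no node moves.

Answer: none

Derivation:
Old toposort: [0, 4, 2, 1, 3]
Added edge 0->3
Recompute Kahn (smallest-id tiebreak):
  initial in-degrees: [0, 2, 2, 3, 1]
  ready (indeg=0): [0]
  pop 0: indeg[2]->1; indeg[3]->2; indeg[4]->0 | ready=[4] | order so far=[0]
  pop 4: indeg[1]->1; indeg[2]->0 | ready=[2] | order so far=[0, 4]
  pop 2: indeg[1]->0; indeg[3]->1 | ready=[1] | order so far=[0, 4, 2]
  pop 1: indeg[3]->0 | ready=[3] | order so far=[0, 4, 2, 1]
  pop 3: no out-edges | ready=[] | order so far=[0, 4, 2, 1, 3]
New canonical toposort: [0, 4, 2, 1, 3]
Compare positions:
  Node 0: index 0 -> 0 (same)
  Node 1: index 3 -> 3 (same)
  Node 2: index 2 -> 2 (same)
  Node 3: index 4 -> 4 (same)
  Node 4: index 1 -> 1 (same)
Nodes that changed position: none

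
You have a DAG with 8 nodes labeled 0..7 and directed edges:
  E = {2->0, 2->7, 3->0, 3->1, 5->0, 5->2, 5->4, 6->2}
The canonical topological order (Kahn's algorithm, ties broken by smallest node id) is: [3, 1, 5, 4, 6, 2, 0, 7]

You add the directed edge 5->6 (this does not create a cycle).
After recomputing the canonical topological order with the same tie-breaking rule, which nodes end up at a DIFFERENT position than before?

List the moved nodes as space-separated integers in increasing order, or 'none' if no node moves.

Answer: none

Derivation:
Old toposort: [3, 1, 5, 4, 6, 2, 0, 7]
Added edge 5->6
Recompute Kahn (smallest-id tiebreak):
  initial in-degrees: [3, 1, 2, 0, 1, 0, 1, 1]
  ready (indeg=0): [3, 5]
  pop 3: indeg[0]->2; indeg[1]->0 | ready=[1, 5] | order so far=[3]
  pop 1: no out-edges | ready=[5] | order so far=[3, 1]
  pop 5: indeg[0]->1; indeg[2]->1; indeg[4]->0; indeg[6]->0 | ready=[4, 6] | order so far=[3, 1, 5]
  pop 4: no out-edges | ready=[6] | order so far=[3, 1, 5, 4]
  pop 6: indeg[2]->0 | ready=[2] | order so far=[3, 1, 5, 4, 6]
  pop 2: indeg[0]->0; indeg[7]->0 | ready=[0, 7] | order so far=[3, 1, 5, 4, 6, 2]
  pop 0: no out-edges | ready=[7] | order so far=[3, 1, 5, 4, 6, 2, 0]
  pop 7: no out-edges | ready=[] | order so far=[3, 1, 5, 4, 6, 2, 0, 7]
New canonical toposort: [3, 1, 5, 4, 6, 2, 0, 7]
Compare positions:
  Node 0: index 6 -> 6 (same)
  Node 1: index 1 -> 1 (same)
  Node 2: index 5 -> 5 (same)
  Node 3: index 0 -> 0 (same)
  Node 4: index 3 -> 3 (same)
  Node 5: index 2 -> 2 (same)
  Node 6: index 4 -> 4 (same)
  Node 7: index 7 -> 7 (same)
Nodes that changed position: none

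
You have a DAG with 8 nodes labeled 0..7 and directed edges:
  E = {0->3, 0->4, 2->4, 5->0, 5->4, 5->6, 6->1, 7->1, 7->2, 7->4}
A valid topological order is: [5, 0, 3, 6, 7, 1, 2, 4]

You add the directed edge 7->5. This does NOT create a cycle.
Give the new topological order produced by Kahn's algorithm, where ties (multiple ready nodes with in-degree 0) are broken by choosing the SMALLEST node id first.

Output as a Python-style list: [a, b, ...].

Answer: [7, 2, 5, 0, 3, 4, 6, 1]

Derivation:
Old toposort: [5, 0, 3, 6, 7, 1, 2, 4]
Added edge: 7->5
Position of 7 (4) > position of 5 (0). Must reorder: 7 must now come before 5.
Run Kahn's algorithm (break ties by smallest node id):
  initial in-degrees: [1, 2, 1, 1, 4, 1, 1, 0]
  ready (indeg=0): [7]
  pop 7: indeg[1]->1; indeg[2]->0; indeg[4]->3; indeg[5]->0 | ready=[2, 5] | order so far=[7]
  pop 2: indeg[4]->2 | ready=[5] | order so far=[7, 2]
  pop 5: indeg[0]->0; indeg[4]->1; indeg[6]->0 | ready=[0, 6] | order so far=[7, 2, 5]
  pop 0: indeg[3]->0; indeg[4]->0 | ready=[3, 4, 6] | order so far=[7, 2, 5, 0]
  pop 3: no out-edges | ready=[4, 6] | order so far=[7, 2, 5, 0, 3]
  pop 4: no out-edges | ready=[6] | order so far=[7, 2, 5, 0, 3, 4]
  pop 6: indeg[1]->0 | ready=[1] | order so far=[7, 2, 5, 0, 3, 4, 6]
  pop 1: no out-edges | ready=[] | order so far=[7, 2, 5, 0, 3, 4, 6, 1]
  Result: [7, 2, 5, 0, 3, 4, 6, 1]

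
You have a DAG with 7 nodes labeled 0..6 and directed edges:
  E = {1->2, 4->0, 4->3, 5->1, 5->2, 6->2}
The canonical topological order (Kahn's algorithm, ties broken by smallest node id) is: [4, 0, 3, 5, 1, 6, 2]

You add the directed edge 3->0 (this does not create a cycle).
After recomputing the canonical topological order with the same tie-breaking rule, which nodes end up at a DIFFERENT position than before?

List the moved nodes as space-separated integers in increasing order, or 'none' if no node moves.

Old toposort: [4, 0, 3, 5, 1, 6, 2]
Added edge 3->0
Recompute Kahn (smallest-id tiebreak):
  initial in-degrees: [2, 1, 3, 1, 0, 0, 0]
  ready (indeg=0): [4, 5, 6]
  pop 4: indeg[0]->1; indeg[3]->0 | ready=[3, 5, 6] | order so far=[4]
  pop 3: indeg[0]->0 | ready=[0, 5, 6] | order so far=[4, 3]
  pop 0: no out-edges | ready=[5, 6] | order so far=[4, 3, 0]
  pop 5: indeg[1]->0; indeg[2]->2 | ready=[1, 6] | order so far=[4, 3, 0, 5]
  pop 1: indeg[2]->1 | ready=[6] | order so far=[4, 3, 0, 5, 1]
  pop 6: indeg[2]->0 | ready=[2] | order so far=[4, 3, 0, 5, 1, 6]
  pop 2: no out-edges | ready=[] | order so far=[4, 3, 0, 5, 1, 6, 2]
New canonical toposort: [4, 3, 0, 5, 1, 6, 2]
Compare positions:
  Node 0: index 1 -> 2 (moved)
  Node 1: index 4 -> 4 (same)
  Node 2: index 6 -> 6 (same)
  Node 3: index 2 -> 1 (moved)
  Node 4: index 0 -> 0 (same)
  Node 5: index 3 -> 3 (same)
  Node 6: index 5 -> 5 (same)
Nodes that changed position: 0 3

Answer: 0 3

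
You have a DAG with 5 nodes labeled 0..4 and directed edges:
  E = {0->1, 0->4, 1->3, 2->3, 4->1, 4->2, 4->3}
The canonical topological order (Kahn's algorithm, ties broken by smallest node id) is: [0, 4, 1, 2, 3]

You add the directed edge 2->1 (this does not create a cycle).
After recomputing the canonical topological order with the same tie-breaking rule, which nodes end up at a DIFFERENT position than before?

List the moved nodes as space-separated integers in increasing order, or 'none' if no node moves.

Old toposort: [0, 4, 1, 2, 3]
Added edge 2->1
Recompute Kahn (smallest-id tiebreak):
  initial in-degrees: [0, 3, 1, 3, 1]
  ready (indeg=0): [0]
  pop 0: indeg[1]->2; indeg[4]->0 | ready=[4] | order so far=[0]
  pop 4: indeg[1]->1; indeg[2]->0; indeg[3]->2 | ready=[2] | order so far=[0, 4]
  pop 2: indeg[1]->0; indeg[3]->1 | ready=[1] | order so far=[0, 4, 2]
  pop 1: indeg[3]->0 | ready=[3] | order so far=[0, 4, 2, 1]
  pop 3: no out-edges | ready=[] | order so far=[0, 4, 2, 1, 3]
New canonical toposort: [0, 4, 2, 1, 3]
Compare positions:
  Node 0: index 0 -> 0 (same)
  Node 1: index 2 -> 3 (moved)
  Node 2: index 3 -> 2 (moved)
  Node 3: index 4 -> 4 (same)
  Node 4: index 1 -> 1 (same)
Nodes that changed position: 1 2

Answer: 1 2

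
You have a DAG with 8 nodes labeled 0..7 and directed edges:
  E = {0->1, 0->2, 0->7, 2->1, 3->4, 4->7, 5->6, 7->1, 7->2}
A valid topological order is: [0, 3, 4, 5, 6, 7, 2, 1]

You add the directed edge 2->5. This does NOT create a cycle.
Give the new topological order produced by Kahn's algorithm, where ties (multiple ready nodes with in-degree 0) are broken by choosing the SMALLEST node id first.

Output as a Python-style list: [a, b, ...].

Answer: [0, 3, 4, 7, 2, 1, 5, 6]

Derivation:
Old toposort: [0, 3, 4, 5, 6, 7, 2, 1]
Added edge: 2->5
Position of 2 (6) > position of 5 (3). Must reorder: 2 must now come before 5.
Run Kahn's algorithm (break ties by smallest node id):
  initial in-degrees: [0, 3, 2, 0, 1, 1, 1, 2]
  ready (indeg=0): [0, 3]
  pop 0: indeg[1]->2; indeg[2]->1; indeg[7]->1 | ready=[3] | order so far=[0]
  pop 3: indeg[4]->0 | ready=[4] | order so far=[0, 3]
  pop 4: indeg[7]->0 | ready=[7] | order so far=[0, 3, 4]
  pop 7: indeg[1]->1; indeg[2]->0 | ready=[2] | order so far=[0, 3, 4, 7]
  pop 2: indeg[1]->0; indeg[5]->0 | ready=[1, 5] | order so far=[0, 3, 4, 7, 2]
  pop 1: no out-edges | ready=[5] | order so far=[0, 3, 4, 7, 2, 1]
  pop 5: indeg[6]->0 | ready=[6] | order so far=[0, 3, 4, 7, 2, 1, 5]
  pop 6: no out-edges | ready=[] | order so far=[0, 3, 4, 7, 2, 1, 5, 6]
  Result: [0, 3, 4, 7, 2, 1, 5, 6]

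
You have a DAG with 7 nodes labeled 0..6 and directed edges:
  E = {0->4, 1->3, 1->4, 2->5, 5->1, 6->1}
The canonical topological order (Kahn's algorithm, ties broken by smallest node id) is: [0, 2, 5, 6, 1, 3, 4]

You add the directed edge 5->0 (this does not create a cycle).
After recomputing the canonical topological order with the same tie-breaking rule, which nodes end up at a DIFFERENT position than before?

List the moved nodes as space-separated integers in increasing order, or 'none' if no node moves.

Answer: 0 2 5

Derivation:
Old toposort: [0, 2, 5, 6, 1, 3, 4]
Added edge 5->0
Recompute Kahn (smallest-id tiebreak):
  initial in-degrees: [1, 2, 0, 1, 2, 1, 0]
  ready (indeg=0): [2, 6]
  pop 2: indeg[5]->0 | ready=[5, 6] | order so far=[2]
  pop 5: indeg[0]->0; indeg[1]->1 | ready=[0, 6] | order so far=[2, 5]
  pop 0: indeg[4]->1 | ready=[6] | order so far=[2, 5, 0]
  pop 6: indeg[1]->0 | ready=[1] | order so far=[2, 5, 0, 6]
  pop 1: indeg[3]->0; indeg[4]->0 | ready=[3, 4] | order so far=[2, 5, 0, 6, 1]
  pop 3: no out-edges | ready=[4] | order so far=[2, 5, 0, 6, 1, 3]
  pop 4: no out-edges | ready=[] | order so far=[2, 5, 0, 6, 1, 3, 4]
New canonical toposort: [2, 5, 0, 6, 1, 3, 4]
Compare positions:
  Node 0: index 0 -> 2 (moved)
  Node 1: index 4 -> 4 (same)
  Node 2: index 1 -> 0 (moved)
  Node 3: index 5 -> 5 (same)
  Node 4: index 6 -> 6 (same)
  Node 5: index 2 -> 1 (moved)
  Node 6: index 3 -> 3 (same)
Nodes that changed position: 0 2 5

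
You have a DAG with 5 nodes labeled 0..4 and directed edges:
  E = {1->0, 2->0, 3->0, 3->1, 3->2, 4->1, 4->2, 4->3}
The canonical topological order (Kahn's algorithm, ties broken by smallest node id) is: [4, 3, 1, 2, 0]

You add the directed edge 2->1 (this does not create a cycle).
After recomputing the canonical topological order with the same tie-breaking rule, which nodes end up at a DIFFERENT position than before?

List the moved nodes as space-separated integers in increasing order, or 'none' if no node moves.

Answer: 1 2

Derivation:
Old toposort: [4, 3, 1, 2, 0]
Added edge 2->1
Recompute Kahn (smallest-id tiebreak):
  initial in-degrees: [3, 3, 2, 1, 0]
  ready (indeg=0): [4]
  pop 4: indeg[1]->2; indeg[2]->1; indeg[3]->0 | ready=[3] | order so far=[4]
  pop 3: indeg[0]->2; indeg[1]->1; indeg[2]->0 | ready=[2] | order so far=[4, 3]
  pop 2: indeg[0]->1; indeg[1]->0 | ready=[1] | order so far=[4, 3, 2]
  pop 1: indeg[0]->0 | ready=[0] | order so far=[4, 3, 2, 1]
  pop 0: no out-edges | ready=[] | order so far=[4, 3, 2, 1, 0]
New canonical toposort: [4, 3, 2, 1, 0]
Compare positions:
  Node 0: index 4 -> 4 (same)
  Node 1: index 2 -> 3 (moved)
  Node 2: index 3 -> 2 (moved)
  Node 3: index 1 -> 1 (same)
  Node 4: index 0 -> 0 (same)
Nodes that changed position: 1 2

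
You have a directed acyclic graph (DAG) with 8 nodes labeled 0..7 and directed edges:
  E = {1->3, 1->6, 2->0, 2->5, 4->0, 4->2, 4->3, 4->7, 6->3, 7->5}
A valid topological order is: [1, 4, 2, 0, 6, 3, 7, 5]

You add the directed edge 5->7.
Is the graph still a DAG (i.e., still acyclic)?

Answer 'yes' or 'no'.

Given toposort: [1, 4, 2, 0, 6, 3, 7, 5]
Position of 5: index 7; position of 7: index 6
New edge 5->7: backward (u after v in old order)
Backward edge: old toposort is now invalid. Check if this creates a cycle.
Does 7 already reach 5? Reachable from 7: [5, 7]. YES -> cycle!
Still a DAG? no

Answer: no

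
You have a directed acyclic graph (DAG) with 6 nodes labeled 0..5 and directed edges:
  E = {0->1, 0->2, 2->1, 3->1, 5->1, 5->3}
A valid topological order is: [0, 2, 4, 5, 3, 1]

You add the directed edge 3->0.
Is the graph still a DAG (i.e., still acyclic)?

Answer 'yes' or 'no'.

Given toposort: [0, 2, 4, 5, 3, 1]
Position of 3: index 4; position of 0: index 0
New edge 3->0: backward (u after v in old order)
Backward edge: old toposort is now invalid. Check if this creates a cycle.
Does 0 already reach 3? Reachable from 0: [0, 1, 2]. NO -> still a DAG (reorder needed).
Still a DAG? yes

Answer: yes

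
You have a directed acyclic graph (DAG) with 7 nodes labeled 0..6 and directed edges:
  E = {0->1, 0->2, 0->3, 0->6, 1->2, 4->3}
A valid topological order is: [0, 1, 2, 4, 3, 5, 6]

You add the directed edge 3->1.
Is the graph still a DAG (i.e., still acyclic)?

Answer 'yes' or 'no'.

Answer: yes

Derivation:
Given toposort: [0, 1, 2, 4, 3, 5, 6]
Position of 3: index 4; position of 1: index 1
New edge 3->1: backward (u after v in old order)
Backward edge: old toposort is now invalid. Check if this creates a cycle.
Does 1 already reach 3? Reachable from 1: [1, 2]. NO -> still a DAG (reorder needed).
Still a DAG? yes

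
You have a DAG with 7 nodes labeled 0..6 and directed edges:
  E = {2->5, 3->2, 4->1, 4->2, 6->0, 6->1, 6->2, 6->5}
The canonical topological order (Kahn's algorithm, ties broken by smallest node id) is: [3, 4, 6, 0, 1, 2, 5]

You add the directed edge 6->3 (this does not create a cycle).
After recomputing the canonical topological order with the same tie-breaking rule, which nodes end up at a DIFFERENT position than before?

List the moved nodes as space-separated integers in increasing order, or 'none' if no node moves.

Old toposort: [3, 4, 6, 0, 1, 2, 5]
Added edge 6->3
Recompute Kahn (smallest-id tiebreak):
  initial in-degrees: [1, 2, 3, 1, 0, 2, 0]
  ready (indeg=0): [4, 6]
  pop 4: indeg[1]->1; indeg[2]->2 | ready=[6] | order so far=[4]
  pop 6: indeg[0]->0; indeg[1]->0; indeg[2]->1; indeg[3]->0; indeg[5]->1 | ready=[0, 1, 3] | order so far=[4, 6]
  pop 0: no out-edges | ready=[1, 3] | order so far=[4, 6, 0]
  pop 1: no out-edges | ready=[3] | order so far=[4, 6, 0, 1]
  pop 3: indeg[2]->0 | ready=[2] | order so far=[4, 6, 0, 1, 3]
  pop 2: indeg[5]->0 | ready=[5] | order so far=[4, 6, 0, 1, 3, 2]
  pop 5: no out-edges | ready=[] | order so far=[4, 6, 0, 1, 3, 2, 5]
New canonical toposort: [4, 6, 0, 1, 3, 2, 5]
Compare positions:
  Node 0: index 3 -> 2 (moved)
  Node 1: index 4 -> 3 (moved)
  Node 2: index 5 -> 5 (same)
  Node 3: index 0 -> 4 (moved)
  Node 4: index 1 -> 0 (moved)
  Node 5: index 6 -> 6 (same)
  Node 6: index 2 -> 1 (moved)
Nodes that changed position: 0 1 3 4 6

Answer: 0 1 3 4 6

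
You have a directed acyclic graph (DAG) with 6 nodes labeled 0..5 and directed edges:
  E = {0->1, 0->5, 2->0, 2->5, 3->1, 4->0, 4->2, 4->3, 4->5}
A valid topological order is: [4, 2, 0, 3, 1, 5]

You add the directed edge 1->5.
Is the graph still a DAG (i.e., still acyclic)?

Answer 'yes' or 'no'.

Answer: yes

Derivation:
Given toposort: [4, 2, 0, 3, 1, 5]
Position of 1: index 4; position of 5: index 5
New edge 1->5: forward
Forward edge: respects the existing order. Still a DAG, same toposort still valid.
Still a DAG? yes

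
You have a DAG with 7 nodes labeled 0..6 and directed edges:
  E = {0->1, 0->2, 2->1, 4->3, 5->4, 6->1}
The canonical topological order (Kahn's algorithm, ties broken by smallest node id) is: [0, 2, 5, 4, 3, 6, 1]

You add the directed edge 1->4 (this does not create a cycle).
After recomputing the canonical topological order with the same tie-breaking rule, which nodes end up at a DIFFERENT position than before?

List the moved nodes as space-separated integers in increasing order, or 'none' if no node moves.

Old toposort: [0, 2, 5, 4, 3, 6, 1]
Added edge 1->4
Recompute Kahn (smallest-id tiebreak):
  initial in-degrees: [0, 3, 1, 1, 2, 0, 0]
  ready (indeg=0): [0, 5, 6]
  pop 0: indeg[1]->2; indeg[2]->0 | ready=[2, 5, 6] | order so far=[0]
  pop 2: indeg[1]->1 | ready=[5, 6] | order so far=[0, 2]
  pop 5: indeg[4]->1 | ready=[6] | order so far=[0, 2, 5]
  pop 6: indeg[1]->0 | ready=[1] | order so far=[0, 2, 5, 6]
  pop 1: indeg[4]->0 | ready=[4] | order so far=[0, 2, 5, 6, 1]
  pop 4: indeg[3]->0 | ready=[3] | order so far=[0, 2, 5, 6, 1, 4]
  pop 3: no out-edges | ready=[] | order so far=[0, 2, 5, 6, 1, 4, 3]
New canonical toposort: [0, 2, 5, 6, 1, 4, 3]
Compare positions:
  Node 0: index 0 -> 0 (same)
  Node 1: index 6 -> 4 (moved)
  Node 2: index 1 -> 1 (same)
  Node 3: index 4 -> 6 (moved)
  Node 4: index 3 -> 5 (moved)
  Node 5: index 2 -> 2 (same)
  Node 6: index 5 -> 3 (moved)
Nodes that changed position: 1 3 4 6

Answer: 1 3 4 6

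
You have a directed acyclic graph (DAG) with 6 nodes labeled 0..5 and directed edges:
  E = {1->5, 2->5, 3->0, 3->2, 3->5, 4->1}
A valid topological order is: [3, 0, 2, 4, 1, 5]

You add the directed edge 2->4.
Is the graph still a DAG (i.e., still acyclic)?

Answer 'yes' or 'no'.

Answer: yes

Derivation:
Given toposort: [3, 0, 2, 4, 1, 5]
Position of 2: index 2; position of 4: index 3
New edge 2->4: forward
Forward edge: respects the existing order. Still a DAG, same toposort still valid.
Still a DAG? yes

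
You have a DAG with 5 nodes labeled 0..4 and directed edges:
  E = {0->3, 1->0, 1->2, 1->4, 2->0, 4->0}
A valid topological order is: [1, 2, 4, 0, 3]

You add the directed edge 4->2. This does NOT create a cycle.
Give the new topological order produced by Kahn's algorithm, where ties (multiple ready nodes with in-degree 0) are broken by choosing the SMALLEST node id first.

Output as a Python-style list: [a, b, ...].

Answer: [1, 4, 2, 0, 3]

Derivation:
Old toposort: [1, 2, 4, 0, 3]
Added edge: 4->2
Position of 4 (2) > position of 2 (1). Must reorder: 4 must now come before 2.
Run Kahn's algorithm (break ties by smallest node id):
  initial in-degrees: [3, 0, 2, 1, 1]
  ready (indeg=0): [1]
  pop 1: indeg[0]->2; indeg[2]->1; indeg[4]->0 | ready=[4] | order so far=[1]
  pop 4: indeg[0]->1; indeg[2]->0 | ready=[2] | order so far=[1, 4]
  pop 2: indeg[0]->0 | ready=[0] | order so far=[1, 4, 2]
  pop 0: indeg[3]->0 | ready=[3] | order so far=[1, 4, 2, 0]
  pop 3: no out-edges | ready=[] | order so far=[1, 4, 2, 0, 3]
  Result: [1, 4, 2, 0, 3]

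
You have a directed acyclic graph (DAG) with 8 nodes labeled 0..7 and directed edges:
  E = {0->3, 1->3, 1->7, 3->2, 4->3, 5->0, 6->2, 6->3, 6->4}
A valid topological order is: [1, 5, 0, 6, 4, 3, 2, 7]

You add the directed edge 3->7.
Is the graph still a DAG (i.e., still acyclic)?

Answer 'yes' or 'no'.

Given toposort: [1, 5, 0, 6, 4, 3, 2, 7]
Position of 3: index 5; position of 7: index 7
New edge 3->7: forward
Forward edge: respects the existing order. Still a DAG, same toposort still valid.
Still a DAG? yes

Answer: yes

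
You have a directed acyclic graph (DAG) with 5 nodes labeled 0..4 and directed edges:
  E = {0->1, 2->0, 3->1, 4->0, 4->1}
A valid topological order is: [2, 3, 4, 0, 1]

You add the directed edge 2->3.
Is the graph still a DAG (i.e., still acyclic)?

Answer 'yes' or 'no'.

Given toposort: [2, 3, 4, 0, 1]
Position of 2: index 0; position of 3: index 1
New edge 2->3: forward
Forward edge: respects the existing order. Still a DAG, same toposort still valid.
Still a DAG? yes

Answer: yes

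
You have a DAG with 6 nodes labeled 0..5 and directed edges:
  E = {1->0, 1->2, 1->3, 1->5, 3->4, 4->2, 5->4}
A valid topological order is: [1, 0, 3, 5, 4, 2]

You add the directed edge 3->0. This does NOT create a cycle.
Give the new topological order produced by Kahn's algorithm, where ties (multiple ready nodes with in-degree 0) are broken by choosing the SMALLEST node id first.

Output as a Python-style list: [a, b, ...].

Old toposort: [1, 0, 3, 5, 4, 2]
Added edge: 3->0
Position of 3 (2) > position of 0 (1). Must reorder: 3 must now come before 0.
Run Kahn's algorithm (break ties by smallest node id):
  initial in-degrees: [2, 0, 2, 1, 2, 1]
  ready (indeg=0): [1]
  pop 1: indeg[0]->1; indeg[2]->1; indeg[3]->0; indeg[5]->0 | ready=[3, 5] | order so far=[1]
  pop 3: indeg[0]->0; indeg[4]->1 | ready=[0, 5] | order so far=[1, 3]
  pop 0: no out-edges | ready=[5] | order so far=[1, 3, 0]
  pop 5: indeg[4]->0 | ready=[4] | order so far=[1, 3, 0, 5]
  pop 4: indeg[2]->0 | ready=[2] | order so far=[1, 3, 0, 5, 4]
  pop 2: no out-edges | ready=[] | order so far=[1, 3, 0, 5, 4, 2]
  Result: [1, 3, 0, 5, 4, 2]

Answer: [1, 3, 0, 5, 4, 2]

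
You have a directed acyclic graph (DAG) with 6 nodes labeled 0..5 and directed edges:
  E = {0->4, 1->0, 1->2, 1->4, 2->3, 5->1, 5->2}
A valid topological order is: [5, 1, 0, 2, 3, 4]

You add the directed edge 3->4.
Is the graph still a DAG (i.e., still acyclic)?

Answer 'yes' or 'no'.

Answer: yes

Derivation:
Given toposort: [5, 1, 0, 2, 3, 4]
Position of 3: index 4; position of 4: index 5
New edge 3->4: forward
Forward edge: respects the existing order. Still a DAG, same toposort still valid.
Still a DAG? yes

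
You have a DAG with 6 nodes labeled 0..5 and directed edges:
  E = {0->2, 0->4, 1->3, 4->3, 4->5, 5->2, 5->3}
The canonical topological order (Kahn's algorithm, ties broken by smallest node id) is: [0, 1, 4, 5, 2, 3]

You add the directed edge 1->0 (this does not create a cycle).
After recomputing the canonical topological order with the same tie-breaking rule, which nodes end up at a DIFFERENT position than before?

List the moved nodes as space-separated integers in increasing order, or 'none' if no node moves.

Old toposort: [0, 1, 4, 5, 2, 3]
Added edge 1->0
Recompute Kahn (smallest-id tiebreak):
  initial in-degrees: [1, 0, 2, 3, 1, 1]
  ready (indeg=0): [1]
  pop 1: indeg[0]->0; indeg[3]->2 | ready=[0] | order so far=[1]
  pop 0: indeg[2]->1; indeg[4]->0 | ready=[4] | order so far=[1, 0]
  pop 4: indeg[3]->1; indeg[5]->0 | ready=[5] | order so far=[1, 0, 4]
  pop 5: indeg[2]->0; indeg[3]->0 | ready=[2, 3] | order so far=[1, 0, 4, 5]
  pop 2: no out-edges | ready=[3] | order so far=[1, 0, 4, 5, 2]
  pop 3: no out-edges | ready=[] | order so far=[1, 0, 4, 5, 2, 3]
New canonical toposort: [1, 0, 4, 5, 2, 3]
Compare positions:
  Node 0: index 0 -> 1 (moved)
  Node 1: index 1 -> 0 (moved)
  Node 2: index 4 -> 4 (same)
  Node 3: index 5 -> 5 (same)
  Node 4: index 2 -> 2 (same)
  Node 5: index 3 -> 3 (same)
Nodes that changed position: 0 1

Answer: 0 1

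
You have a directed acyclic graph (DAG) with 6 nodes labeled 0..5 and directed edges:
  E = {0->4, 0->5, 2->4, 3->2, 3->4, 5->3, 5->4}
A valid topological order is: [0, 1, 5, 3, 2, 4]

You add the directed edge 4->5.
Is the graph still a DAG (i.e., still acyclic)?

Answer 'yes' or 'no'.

Given toposort: [0, 1, 5, 3, 2, 4]
Position of 4: index 5; position of 5: index 2
New edge 4->5: backward (u after v in old order)
Backward edge: old toposort is now invalid. Check if this creates a cycle.
Does 5 already reach 4? Reachable from 5: [2, 3, 4, 5]. YES -> cycle!
Still a DAG? no

Answer: no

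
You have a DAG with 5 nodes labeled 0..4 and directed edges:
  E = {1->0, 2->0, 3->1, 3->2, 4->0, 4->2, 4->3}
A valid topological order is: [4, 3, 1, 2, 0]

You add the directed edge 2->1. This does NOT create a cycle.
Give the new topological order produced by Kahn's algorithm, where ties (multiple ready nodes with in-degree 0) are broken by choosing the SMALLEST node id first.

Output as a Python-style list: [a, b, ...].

Old toposort: [4, 3, 1, 2, 0]
Added edge: 2->1
Position of 2 (3) > position of 1 (2). Must reorder: 2 must now come before 1.
Run Kahn's algorithm (break ties by smallest node id):
  initial in-degrees: [3, 2, 2, 1, 0]
  ready (indeg=0): [4]
  pop 4: indeg[0]->2; indeg[2]->1; indeg[3]->0 | ready=[3] | order so far=[4]
  pop 3: indeg[1]->1; indeg[2]->0 | ready=[2] | order so far=[4, 3]
  pop 2: indeg[0]->1; indeg[1]->0 | ready=[1] | order so far=[4, 3, 2]
  pop 1: indeg[0]->0 | ready=[0] | order so far=[4, 3, 2, 1]
  pop 0: no out-edges | ready=[] | order so far=[4, 3, 2, 1, 0]
  Result: [4, 3, 2, 1, 0]

Answer: [4, 3, 2, 1, 0]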